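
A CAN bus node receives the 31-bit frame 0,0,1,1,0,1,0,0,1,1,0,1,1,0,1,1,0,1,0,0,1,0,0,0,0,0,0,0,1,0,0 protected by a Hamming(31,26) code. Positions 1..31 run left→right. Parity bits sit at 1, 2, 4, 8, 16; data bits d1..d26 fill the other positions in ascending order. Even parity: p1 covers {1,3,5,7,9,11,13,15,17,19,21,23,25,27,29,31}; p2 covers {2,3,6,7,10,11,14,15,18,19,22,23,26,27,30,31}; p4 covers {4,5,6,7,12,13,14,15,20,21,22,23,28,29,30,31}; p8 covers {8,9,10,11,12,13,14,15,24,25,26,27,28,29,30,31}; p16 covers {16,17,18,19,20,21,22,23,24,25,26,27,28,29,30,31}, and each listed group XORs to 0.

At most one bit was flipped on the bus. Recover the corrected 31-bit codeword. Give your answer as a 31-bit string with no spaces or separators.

s1 (pos 1,3,5,7,9,11,13,15,17,19,21,23,25,27,29,31): 0⊕1⊕0⊕0⊕1⊕0⊕1⊕1⊕0⊕0⊕1⊕0⊕0⊕0⊕1⊕0 = 0
s2 (pos 2,3,6,7,10,11,14,15,18,19,22,23,26,27,30,31): 0⊕1⊕1⊕0⊕1⊕0⊕0⊕1⊕1⊕0⊕0⊕0⊕0⊕0⊕0⊕0 = 1
s4 (pos 4,5,6,7,12,13,14,15,20,21,22,23,28,29,30,31): 1⊕0⊕1⊕0⊕1⊕1⊕0⊕1⊕0⊕1⊕0⊕0⊕0⊕1⊕0⊕0 = 1
s8 (pos 8,9,10,11,12,13,14,15,24,25,26,27,28,29,30,31): 0⊕1⊕1⊕0⊕1⊕1⊕0⊕1⊕0⊕0⊕0⊕0⊕0⊕1⊕0⊕0 = 0
s16 (pos 16,17,18,19,20,21,22,23,24,25,26,27,28,29,30,31): 1⊕0⊕1⊕0⊕0⊕1⊕0⊕0⊕0⊕0⊕0⊕0⊕0⊕1⊕0⊕0 = 0
Syndrome s16…s1 = 00110 → error at position 6.
Flip position 6: 0011010011011011010010000000100 → 0011000011011011010010000000100

0011000011011011010010000000100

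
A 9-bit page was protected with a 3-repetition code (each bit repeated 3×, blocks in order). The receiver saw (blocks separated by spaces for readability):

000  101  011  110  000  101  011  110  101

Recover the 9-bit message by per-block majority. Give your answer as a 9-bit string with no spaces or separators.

011101111

Block 1 (000): 0 ones → 0
Block 2 (101): 2 ones → 1
Block 3 (011): 2 ones → 1
Block 4 (110): 2 ones → 1
Block 5 (000): 0 ones → 0
Block 6 (101): 2 ones → 1
Block 7 (011): 2 ones → 1
Block 8 (110): 2 ones → 1
Block 9 (101): 2 ones → 1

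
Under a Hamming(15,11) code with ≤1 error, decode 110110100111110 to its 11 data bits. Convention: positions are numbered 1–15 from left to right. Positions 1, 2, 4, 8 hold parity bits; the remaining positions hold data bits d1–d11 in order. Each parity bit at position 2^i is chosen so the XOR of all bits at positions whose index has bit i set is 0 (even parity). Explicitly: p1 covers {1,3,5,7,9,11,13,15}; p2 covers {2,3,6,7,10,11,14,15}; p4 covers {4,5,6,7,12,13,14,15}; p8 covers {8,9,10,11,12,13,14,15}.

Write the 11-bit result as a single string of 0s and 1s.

01010101110

s1 (pos 1,3,5,7,9,11,13,15): 1⊕0⊕1⊕1⊕0⊕1⊕1⊕0 = 1
s2 (pos 2,3,6,7,10,11,14,15): 1⊕0⊕0⊕1⊕1⊕1⊕1⊕0 = 1
s4 (pos 4,5,6,7,12,13,14,15): 1⊕1⊕0⊕1⊕1⊕1⊕1⊕0 = 0
s8 (pos 8,9,10,11,12,13,14,15): 0⊕0⊕1⊕1⊕1⊕1⊕1⊕0 = 1
Syndrome s8…s1 = 1011 → error at position 11.
Flip position 11: 110110100111110 → 110110100101110
Read data bits from positions 3,5,6,7,9,10,11,12,13,14,15: 01010101110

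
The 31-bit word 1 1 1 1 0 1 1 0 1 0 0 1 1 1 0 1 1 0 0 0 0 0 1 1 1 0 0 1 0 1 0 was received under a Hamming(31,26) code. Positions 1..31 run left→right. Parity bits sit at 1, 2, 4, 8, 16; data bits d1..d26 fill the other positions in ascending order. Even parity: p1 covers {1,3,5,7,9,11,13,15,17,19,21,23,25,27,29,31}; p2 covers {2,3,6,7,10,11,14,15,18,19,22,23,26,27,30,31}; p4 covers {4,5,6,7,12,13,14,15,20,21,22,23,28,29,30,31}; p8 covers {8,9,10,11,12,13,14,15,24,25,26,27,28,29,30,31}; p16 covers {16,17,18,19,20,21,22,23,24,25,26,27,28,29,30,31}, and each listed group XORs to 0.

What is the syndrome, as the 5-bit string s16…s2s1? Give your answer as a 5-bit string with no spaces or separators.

10110

s1 (pos 1,3,5,7,9,11,13,15,17,19,21,23,25,27,29,31): 1⊕1⊕0⊕1⊕1⊕0⊕1⊕0⊕1⊕0⊕0⊕1⊕1⊕0⊕0⊕0 = 0
s2 (pos 2,3,6,7,10,11,14,15,18,19,22,23,26,27,30,31): 1⊕1⊕1⊕1⊕0⊕0⊕1⊕0⊕0⊕0⊕0⊕1⊕0⊕0⊕1⊕0 = 1
s4 (pos 4,5,6,7,12,13,14,15,20,21,22,23,28,29,30,31): 1⊕0⊕1⊕1⊕1⊕1⊕1⊕0⊕0⊕0⊕0⊕1⊕1⊕0⊕1⊕0 = 1
s8 (pos 8,9,10,11,12,13,14,15,24,25,26,27,28,29,30,31): 0⊕1⊕0⊕0⊕1⊕1⊕1⊕0⊕1⊕1⊕0⊕0⊕1⊕0⊕1⊕0 = 0
s16 (pos 16,17,18,19,20,21,22,23,24,25,26,27,28,29,30,31): 1⊕1⊕0⊕0⊕0⊕0⊕0⊕1⊕1⊕1⊕0⊕0⊕1⊕0⊕1⊕0 = 1
Syndrome s16…s1 = 10110 → error at position 22.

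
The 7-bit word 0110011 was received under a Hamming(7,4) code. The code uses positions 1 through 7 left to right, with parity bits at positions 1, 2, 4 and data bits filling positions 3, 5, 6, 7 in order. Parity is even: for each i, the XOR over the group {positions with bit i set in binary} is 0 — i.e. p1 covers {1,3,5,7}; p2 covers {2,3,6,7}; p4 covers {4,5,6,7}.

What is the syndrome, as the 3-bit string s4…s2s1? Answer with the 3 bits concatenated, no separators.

s1 (pos 1,3,5,7): 0⊕1⊕0⊕1 = 0
s2 (pos 2,3,6,7): 1⊕1⊕1⊕1 = 0
s4 (pos 4,5,6,7): 0⊕0⊕1⊕1 = 0
Syndrome s4…s1 = 000 → no error.

000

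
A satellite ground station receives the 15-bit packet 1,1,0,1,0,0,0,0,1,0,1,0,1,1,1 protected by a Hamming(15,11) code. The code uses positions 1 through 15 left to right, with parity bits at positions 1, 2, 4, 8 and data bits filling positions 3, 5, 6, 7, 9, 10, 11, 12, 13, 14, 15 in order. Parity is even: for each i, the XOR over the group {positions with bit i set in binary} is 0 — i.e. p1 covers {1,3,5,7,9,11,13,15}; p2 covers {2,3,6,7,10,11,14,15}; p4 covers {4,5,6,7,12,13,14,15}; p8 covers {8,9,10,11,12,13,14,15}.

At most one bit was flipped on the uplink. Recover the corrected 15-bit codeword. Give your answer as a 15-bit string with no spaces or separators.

s1 (pos 1,3,5,7,9,11,13,15): 1⊕0⊕0⊕0⊕1⊕1⊕1⊕1 = 1
s2 (pos 2,3,6,7,10,11,14,15): 1⊕0⊕0⊕0⊕0⊕1⊕1⊕1 = 0
s4 (pos 4,5,6,7,12,13,14,15): 1⊕0⊕0⊕0⊕0⊕1⊕1⊕1 = 0
s8 (pos 8,9,10,11,12,13,14,15): 0⊕1⊕0⊕1⊕0⊕1⊕1⊕1 = 1
Syndrome s8…s1 = 1001 → error at position 9.
Flip position 9: 110100001010111 → 110100000010111

110100000010111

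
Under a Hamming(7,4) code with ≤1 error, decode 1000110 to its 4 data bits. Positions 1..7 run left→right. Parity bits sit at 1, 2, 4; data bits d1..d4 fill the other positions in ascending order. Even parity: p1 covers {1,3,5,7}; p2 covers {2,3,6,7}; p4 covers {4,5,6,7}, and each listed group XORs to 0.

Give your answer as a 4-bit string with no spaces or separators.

s1 (pos 1,3,5,7): 1⊕0⊕1⊕0 = 0
s2 (pos 2,3,6,7): 0⊕0⊕1⊕0 = 1
s4 (pos 4,5,6,7): 0⊕1⊕1⊕0 = 0
Syndrome s4…s1 = 010 → error at position 2.
Flip position 2: 1000110 → 1100110
Read data bits from positions 3,5,6,7: 0110

0110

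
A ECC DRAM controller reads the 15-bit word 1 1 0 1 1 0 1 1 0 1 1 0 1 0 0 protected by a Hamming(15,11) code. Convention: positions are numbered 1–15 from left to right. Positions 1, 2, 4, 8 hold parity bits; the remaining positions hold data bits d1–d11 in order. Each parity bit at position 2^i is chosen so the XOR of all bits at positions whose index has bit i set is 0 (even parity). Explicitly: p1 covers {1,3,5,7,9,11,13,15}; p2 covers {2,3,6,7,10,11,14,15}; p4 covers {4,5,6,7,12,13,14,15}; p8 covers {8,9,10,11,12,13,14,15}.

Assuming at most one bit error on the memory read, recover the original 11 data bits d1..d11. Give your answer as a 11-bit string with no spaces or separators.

s1 (pos 1,3,5,7,9,11,13,15): 1⊕0⊕1⊕1⊕0⊕1⊕1⊕0 = 1
s2 (pos 2,3,6,7,10,11,14,15): 1⊕0⊕0⊕1⊕1⊕1⊕0⊕0 = 0
s4 (pos 4,5,6,7,12,13,14,15): 1⊕1⊕0⊕1⊕0⊕1⊕0⊕0 = 0
s8 (pos 8,9,10,11,12,13,14,15): 1⊕0⊕1⊕1⊕0⊕1⊕0⊕0 = 0
Syndrome s8…s1 = 0001 → error at position 1.
Flip position 1: 110110110110100 → 010110110110100
Read data bits from positions 3,5,6,7,9,10,11,12,13,14,15: 01010110100

01010110100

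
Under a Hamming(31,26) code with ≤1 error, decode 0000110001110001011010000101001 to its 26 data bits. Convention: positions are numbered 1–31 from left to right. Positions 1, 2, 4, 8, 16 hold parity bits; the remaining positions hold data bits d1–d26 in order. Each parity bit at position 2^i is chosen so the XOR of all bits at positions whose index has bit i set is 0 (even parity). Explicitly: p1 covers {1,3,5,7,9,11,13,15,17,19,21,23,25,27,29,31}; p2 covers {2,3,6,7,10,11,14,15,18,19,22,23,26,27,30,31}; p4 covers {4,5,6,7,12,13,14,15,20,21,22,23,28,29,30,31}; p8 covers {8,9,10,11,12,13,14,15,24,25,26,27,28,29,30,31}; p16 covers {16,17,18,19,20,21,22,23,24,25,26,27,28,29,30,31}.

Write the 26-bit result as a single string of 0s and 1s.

01100111000010010000101001

s1 (pos 1,3,5,7,9,11,13,15,17,19,21,23,25,27,29,31): 0⊕0⊕1⊕0⊕0⊕1⊕0⊕0⊕0⊕1⊕1⊕0⊕0⊕0⊕0⊕1 = 1
s2 (pos 2,3,6,7,10,11,14,15,18,19,22,23,26,27,30,31): 0⊕0⊕1⊕0⊕1⊕1⊕0⊕0⊕1⊕1⊕0⊕0⊕1⊕0⊕0⊕1 = 1
s4 (pos 4,5,6,7,12,13,14,15,20,21,22,23,28,29,30,31): 0⊕1⊕1⊕0⊕1⊕0⊕0⊕0⊕0⊕1⊕0⊕0⊕1⊕0⊕0⊕1 = 0
s8 (pos 8,9,10,11,12,13,14,15,24,25,26,27,28,29,30,31): 0⊕0⊕1⊕1⊕1⊕0⊕0⊕0⊕0⊕0⊕1⊕0⊕1⊕0⊕0⊕1 = 0
s16 (pos 16,17,18,19,20,21,22,23,24,25,26,27,28,29,30,31): 1⊕0⊕1⊕1⊕0⊕1⊕0⊕0⊕0⊕0⊕1⊕0⊕1⊕0⊕0⊕1 = 1
Syndrome s16…s1 = 10011 → error at position 19.
Flip position 19: 0000110001110001011010000101001 → 0000110001110001010010000101001
Read data bits from positions 3,5,6,7,9,10,11,12,13,14,15,17,18,19,20,21,22,23,24,25,26,27,28,29,30,31: 01100111000010010000101001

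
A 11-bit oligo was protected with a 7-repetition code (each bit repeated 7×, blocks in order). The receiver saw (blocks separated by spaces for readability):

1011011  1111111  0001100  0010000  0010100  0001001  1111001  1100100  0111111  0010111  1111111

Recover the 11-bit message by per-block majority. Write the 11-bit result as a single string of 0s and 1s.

Block 1 (1011011): 5 ones → 1
Block 2 (1111111): 7 ones → 1
Block 3 (0001100): 2 ones → 0
Block 4 (0010000): 1 one → 0
Block 5 (0010100): 2 ones → 0
Block 6 (0001001): 2 ones → 0
Block 7 (1111001): 5 ones → 1
Block 8 (1100100): 3 ones → 0
Block 9 (0111111): 6 ones → 1
Block 10 (0010111): 4 ones → 1
Block 11 (1111111): 7 ones → 1

11000010111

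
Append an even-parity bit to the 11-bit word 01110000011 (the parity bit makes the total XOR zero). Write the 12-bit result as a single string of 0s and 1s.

XOR of the 11 data bits: 0⊕1⊕1⊕1⊕0⊕0⊕0⊕0⊕0⊕1⊕1 = 1
Parity bit = 1 (so all 12 bits XOR to 0).

011100000111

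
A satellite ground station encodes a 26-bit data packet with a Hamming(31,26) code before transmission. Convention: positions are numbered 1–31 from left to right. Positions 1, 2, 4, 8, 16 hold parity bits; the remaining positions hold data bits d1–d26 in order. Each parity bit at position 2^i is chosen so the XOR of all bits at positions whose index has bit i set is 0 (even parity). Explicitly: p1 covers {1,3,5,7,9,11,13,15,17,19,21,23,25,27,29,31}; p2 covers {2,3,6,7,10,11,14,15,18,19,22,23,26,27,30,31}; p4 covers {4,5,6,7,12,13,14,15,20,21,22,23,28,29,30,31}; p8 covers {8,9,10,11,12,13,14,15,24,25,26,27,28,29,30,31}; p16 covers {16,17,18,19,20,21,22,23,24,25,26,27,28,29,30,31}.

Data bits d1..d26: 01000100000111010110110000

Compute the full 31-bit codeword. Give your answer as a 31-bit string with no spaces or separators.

Place data at non-parity positions: p1 p2 0 p4 1 0 0 p8 0 1 0 0 0 0 0 p16 1 1 1 0 1 0 1 1 0 1 1 0 0 0 0
p1 (pos 1,3,5,7,9,11,13,15,17,19,21,23,25,27,29,31): XOR of data positions = 0⊕1⊕0⊕0⊕0⊕0⊕0⊕1⊕1⊕1⊕1⊕0⊕1⊕0⊕0 = 0
p2 (pos 2,3,6,7,10,11,14,15,18,19,22,23,26,27,30,31): XOR of data positions = 0⊕0⊕0⊕1⊕0⊕0⊕0⊕1⊕1⊕0⊕1⊕1⊕1⊕0⊕0 = 0
p4 (pos 4,5,6,7,12,13,14,15,20,21,22,23,28,29,30,31): XOR of data positions = 1⊕0⊕0⊕0⊕0⊕0⊕0⊕0⊕1⊕0⊕1⊕0⊕0⊕0⊕0 = 1
p8 (pos 8,9,10,11,12,13,14,15,24,25,26,27,28,29,30,31): XOR of data positions = 0⊕1⊕0⊕0⊕0⊕0⊕0⊕1⊕0⊕1⊕1⊕0⊕0⊕0⊕0 = 0
p16 (pos 16,17,18,19,20,21,22,23,24,25,26,27,28,29,30,31): XOR of data positions = 1⊕1⊕1⊕0⊕1⊕0⊕1⊕1⊕0⊕1⊕1⊕0⊕0⊕0⊕0 = 0
Codeword: 0001100001000000111010110110000

0001100001000000111010110110000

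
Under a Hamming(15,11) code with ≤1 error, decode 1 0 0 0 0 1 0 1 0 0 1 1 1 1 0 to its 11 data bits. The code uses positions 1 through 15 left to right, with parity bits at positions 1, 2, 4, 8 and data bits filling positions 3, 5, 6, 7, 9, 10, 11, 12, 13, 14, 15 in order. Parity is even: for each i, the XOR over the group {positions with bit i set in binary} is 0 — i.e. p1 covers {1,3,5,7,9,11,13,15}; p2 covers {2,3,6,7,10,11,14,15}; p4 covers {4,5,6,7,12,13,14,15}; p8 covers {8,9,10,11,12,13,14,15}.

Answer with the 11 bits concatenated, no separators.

00100001110

s1 (pos 1,3,5,7,9,11,13,15): 1⊕0⊕0⊕0⊕0⊕1⊕1⊕0 = 1
s2 (pos 2,3,6,7,10,11,14,15): 0⊕0⊕1⊕0⊕0⊕1⊕1⊕0 = 1
s4 (pos 4,5,6,7,12,13,14,15): 0⊕0⊕1⊕0⊕1⊕1⊕1⊕0 = 0
s8 (pos 8,9,10,11,12,13,14,15): 1⊕0⊕0⊕1⊕1⊕1⊕1⊕0 = 1
Syndrome s8…s1 = 1011 → error at position 11.
Flip position 11: 100001010011110 → 100001010001110
Read data bits from positions 3,5,6,7,9,10,11,12,13,14,15: 00100001110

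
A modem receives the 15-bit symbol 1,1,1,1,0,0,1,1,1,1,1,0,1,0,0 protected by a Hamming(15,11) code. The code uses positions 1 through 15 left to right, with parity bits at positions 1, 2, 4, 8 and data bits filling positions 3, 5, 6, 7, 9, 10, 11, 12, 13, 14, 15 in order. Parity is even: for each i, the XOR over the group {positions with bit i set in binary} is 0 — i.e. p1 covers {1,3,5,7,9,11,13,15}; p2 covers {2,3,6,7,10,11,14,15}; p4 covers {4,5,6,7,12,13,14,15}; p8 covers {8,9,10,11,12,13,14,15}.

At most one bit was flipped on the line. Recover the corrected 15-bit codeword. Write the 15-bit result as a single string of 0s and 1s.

111100111110110

s1 (pos 1,3,5,7,9,11,13,15): 1⊕1⊕0⊕1⊕1⊕1⊕1⊕0 = 0
s2 (pos 2,3,6,7,10,11,14,15): 1⊕1⊕0⊕1⊕1⊕1⊕0⊕0 = 1
s4 (pos 4,5,6,7,12,13,14,15): 1⊕0⊕0⊕1⊕0⊕1⊕0⊕0 = 1
s8 (pos 8,9,10,11,12,13,14,15): 1⊕1⊕1⊕1⊕0⊕1⊕0⊕0 = 1
Syndrome s8…s1 = 1110 → error at position 14.
Flip position 14: 111100111110100 → 111100111110110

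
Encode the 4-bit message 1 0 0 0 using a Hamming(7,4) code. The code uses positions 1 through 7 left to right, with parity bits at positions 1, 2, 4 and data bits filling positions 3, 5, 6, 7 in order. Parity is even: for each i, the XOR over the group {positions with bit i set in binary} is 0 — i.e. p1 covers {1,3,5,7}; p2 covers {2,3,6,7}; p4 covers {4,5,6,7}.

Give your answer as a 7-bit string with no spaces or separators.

1110000

Place data at non-parity positions: p1 p2 1 p4 0 0 0
p1 (pos 1,3,5,7): XOR of data positions = 1⊕0⊕0 = 1
p2 (pos 2,3,6,7): XOR of data positions = 1⊕0⊕0 = 1
p4 (pos 4,5,6,7): XOR of data positions = 0⊕0⊕0 = 0
Codeword: 1110000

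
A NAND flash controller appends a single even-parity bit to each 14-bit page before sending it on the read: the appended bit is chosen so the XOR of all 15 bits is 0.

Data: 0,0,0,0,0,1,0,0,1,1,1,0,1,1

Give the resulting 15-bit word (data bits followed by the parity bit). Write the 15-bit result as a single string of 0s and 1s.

000001001110110

XOR of the 14 data bits: 0⊕0⊕0⊕0⊕0⊕1⊕0⊕0⊕1⊕1⊕1⊕0⊕1⊕1 = 0
Parity bit = 0 (so all 15 bits XOR to 0).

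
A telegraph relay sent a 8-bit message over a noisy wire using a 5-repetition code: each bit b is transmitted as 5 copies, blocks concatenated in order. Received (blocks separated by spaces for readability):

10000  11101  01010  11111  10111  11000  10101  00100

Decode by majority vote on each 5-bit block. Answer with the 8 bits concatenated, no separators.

01011010

Block 1 (10000): 1 one → 0
Block 2 (11101): 4 ones → 1
Block 3 (01010): 2 ones → 0
Block 4 (11111): 5 ones → 1
Block 5 (10111): 4 ones → 1
Block 6 (11000): 2 ones → 0
Block 7 (10101): 3 ones → 1
Block 8 (00100): 1 one → 0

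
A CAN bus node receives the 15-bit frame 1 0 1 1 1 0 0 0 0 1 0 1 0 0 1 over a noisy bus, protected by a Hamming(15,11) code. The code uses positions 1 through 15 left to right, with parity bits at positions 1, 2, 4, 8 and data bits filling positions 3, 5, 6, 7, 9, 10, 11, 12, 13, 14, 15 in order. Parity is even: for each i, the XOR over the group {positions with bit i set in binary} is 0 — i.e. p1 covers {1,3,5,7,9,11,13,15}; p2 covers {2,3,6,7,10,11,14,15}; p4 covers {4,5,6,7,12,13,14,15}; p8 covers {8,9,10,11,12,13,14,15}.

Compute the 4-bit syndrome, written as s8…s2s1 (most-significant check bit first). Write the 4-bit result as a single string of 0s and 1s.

1010

s1 (pos 1,3,5,7,9,11,13,15): 1⊕1⊕1⊕0⊕0⊕0⊕0⊕1 = 0
s2 (pos 2,3,6,7,10,11,14,15): 0⊕1⊕0⊕0⊕1⊕0⊕0⊕1 = 1
s4 (pos 4,5,6,7,12,13,14,15): 1⊕1⊕0⊕0⊕1⊕0⊕0⊕1 = 0
s8 (pos 8,9,10,11,12,13,14,15): 0⊕0⊕1⊕0⊕1⊕0⊕0⊕1 = 1
Syndrome s8…s1 = 1010 → error at position 10.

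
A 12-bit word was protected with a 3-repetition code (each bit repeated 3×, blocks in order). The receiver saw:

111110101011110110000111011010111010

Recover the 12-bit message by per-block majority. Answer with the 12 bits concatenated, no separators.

111111011010

Block 1 (111): 3 ones → 1
Block 2 (110): 2 ones → 1
Block 3 (101): 2 ones → 1
Block 4 (011): 2 ones → 1
Block 5 (110): 2 ones → 1
Block 6 (110): 2 ones → 1
Block 7 (000): 0 ones → 0
Block 8 (111): 3 ones → 1
Block 9 (011): 2 ones → 1
Block 10 (010): 1 one → 0
Block 11 (111): 3 ones → 1
Block 12 (010): 1 one → 0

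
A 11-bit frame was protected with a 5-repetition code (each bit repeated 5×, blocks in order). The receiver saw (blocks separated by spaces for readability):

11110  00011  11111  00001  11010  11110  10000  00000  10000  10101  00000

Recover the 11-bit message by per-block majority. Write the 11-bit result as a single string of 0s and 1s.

10101100010

Block 1 (11110): 4 ones → 1
Block 2 (00011): 2 ones → 0
Block 3 (11111): 5 ones → 1
Block 4 (00001): 1 one → 0
Block 5 (11010): 3 ones → 1
Block 6 (11110): 4 ones → 1
Block 7 (10000): 1 one → 0
Block 8 (00000): 0 ones → 0
Block 9 (10000): 1 one → 0
Block 10 (10101): 3 ones → 1
Block 11 (00000): 0 ones → 0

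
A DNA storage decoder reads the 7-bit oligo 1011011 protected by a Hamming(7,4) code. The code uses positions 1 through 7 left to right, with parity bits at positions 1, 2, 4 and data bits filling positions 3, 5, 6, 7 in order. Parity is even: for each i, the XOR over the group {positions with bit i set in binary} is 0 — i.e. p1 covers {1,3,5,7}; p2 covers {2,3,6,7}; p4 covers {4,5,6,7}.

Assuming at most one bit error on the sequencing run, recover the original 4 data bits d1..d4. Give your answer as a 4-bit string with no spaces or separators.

s1 (pos 1,3,5,7): 1⊕1⊕0⊕1 = 1
s2 (pos 2,3,6,7): 0⊕1⊕1⊕1 = 1
s4 (pos 4,5,6,7): 1⊕0⊕1⊕1 = 1
Syndrome s4…s1 = 111 → error at position 7.
Flip position 7: 1011011 → 1011010
Read data bits from positions 3,5,6,7: 1010

1010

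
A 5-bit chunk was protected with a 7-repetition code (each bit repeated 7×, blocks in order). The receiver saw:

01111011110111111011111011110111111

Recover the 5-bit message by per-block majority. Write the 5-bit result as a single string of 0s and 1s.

Block 1 (0111101): 5 ones → 1
Block 2 (1110111): 6 ones → 1
Block 3 (1110111): 6 ones → 1
Block 4 (1101111): 6 ones → 1
Block 5 (0111111): 6 ones → 1

11111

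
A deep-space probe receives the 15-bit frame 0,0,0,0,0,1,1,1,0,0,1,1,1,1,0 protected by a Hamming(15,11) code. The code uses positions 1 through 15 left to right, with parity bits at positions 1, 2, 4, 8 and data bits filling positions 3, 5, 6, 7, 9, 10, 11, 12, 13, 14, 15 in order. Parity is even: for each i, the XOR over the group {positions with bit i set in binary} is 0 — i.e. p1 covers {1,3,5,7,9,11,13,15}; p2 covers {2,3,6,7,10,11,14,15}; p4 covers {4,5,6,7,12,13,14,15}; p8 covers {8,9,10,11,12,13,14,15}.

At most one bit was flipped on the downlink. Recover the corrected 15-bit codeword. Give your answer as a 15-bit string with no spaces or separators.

s1 (pos 1,3,5,7,9,11,13,15): 0⊕0⊕0⊕1⊕0⊕1⊕1⊕0 = 1
s2 (pos 2,3,6,7,10,11,14,15): 0⊕0⊕1⊕1⊕0⊕1⊕1⊕0 = 0
s4 (pos 4,5,6,7,12,13,14,15): 0⊕0⊕1⊕1⊕1⊕1⊕1⊕0 = 1
s8 (pos 8,9,10,11,12,13,14,15): 1⊕0⊕0⊕1⊕1⊕1⊕1⊕0 = 1
Syndrome s8…s1 = 1101 → error at position 13.
Flip position 13: 000001110011110 → 000001110011010

000001110011010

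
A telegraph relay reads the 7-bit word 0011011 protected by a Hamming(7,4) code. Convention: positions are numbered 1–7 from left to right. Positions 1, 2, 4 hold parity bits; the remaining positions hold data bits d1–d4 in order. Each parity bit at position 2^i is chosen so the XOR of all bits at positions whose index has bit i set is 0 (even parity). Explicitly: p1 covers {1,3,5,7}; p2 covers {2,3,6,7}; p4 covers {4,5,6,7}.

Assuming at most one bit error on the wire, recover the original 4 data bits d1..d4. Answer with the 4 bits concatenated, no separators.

s1 (pos 1,3,5,7): 0⊕1⊕0⊕1 = 0
s2 (pos 2,3,6,7): 0⊕1⊕1⊕1 = 1
s4 (pos 4,5,6,7): 1⊕0⊕1⊕1 = 1
Syndrome s4…s1 = 110 → error at position 6.
Flip position 6: 0011011 → 0011001
Read data bits from positions 3,5,6,7: 1001

1001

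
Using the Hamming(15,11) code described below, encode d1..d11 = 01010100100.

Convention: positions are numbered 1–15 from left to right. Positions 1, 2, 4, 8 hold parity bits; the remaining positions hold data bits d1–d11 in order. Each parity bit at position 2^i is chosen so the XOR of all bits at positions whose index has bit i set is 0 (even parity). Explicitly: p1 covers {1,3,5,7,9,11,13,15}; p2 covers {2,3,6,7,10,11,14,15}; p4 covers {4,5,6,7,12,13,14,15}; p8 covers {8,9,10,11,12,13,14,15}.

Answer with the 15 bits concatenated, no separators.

100110100100100

Place data at non-parity positions: p1 p2 0 p4 1 0 1 p8 0 1 0 0 1 0 0
p1 (pos 1,3,5,7,9,11,13,15): XOR of data positions = 0⊕1⊕1⊕0⊕0⊕1⊕0 = 1
p2 (pos 2,3,6,7,10,11,14,15): XOR of data positions = 0⊕0⊕1⊕1⊕0⊕0⊕0 = 0
p4 (pos 4,5,6,7,12,13,14,15): XOR of data positions = 1⊕0⊕1⊕0⊕1⊕0⊕0 = 1
p8 (pos 8,9,10,11,12,13,14,15): XOR of data positions = 0⊕1⊕0⊕0⊕1⊕0⊕0 = 0
Codeword: 100110100100100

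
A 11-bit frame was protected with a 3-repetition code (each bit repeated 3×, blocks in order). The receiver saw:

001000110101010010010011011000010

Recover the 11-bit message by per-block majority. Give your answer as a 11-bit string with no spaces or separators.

Block 1 (001): 1 one → 0
Block 2 (000): 0 ones → 0
Block 3 (110): 2 ones → 1
Block 4 (101): 2 ones → 1
Block 5 (010): 1 one → 0
Block 6 (010): 1 one → 0
Block 7 (010): 1 one → 0
Block 8 (011): 2 ones → 1
Block 9 (011): 2 ones → 1
Block 10 (000): 0 ones → 0
Block 11 (010): 1 one → 0

00110001100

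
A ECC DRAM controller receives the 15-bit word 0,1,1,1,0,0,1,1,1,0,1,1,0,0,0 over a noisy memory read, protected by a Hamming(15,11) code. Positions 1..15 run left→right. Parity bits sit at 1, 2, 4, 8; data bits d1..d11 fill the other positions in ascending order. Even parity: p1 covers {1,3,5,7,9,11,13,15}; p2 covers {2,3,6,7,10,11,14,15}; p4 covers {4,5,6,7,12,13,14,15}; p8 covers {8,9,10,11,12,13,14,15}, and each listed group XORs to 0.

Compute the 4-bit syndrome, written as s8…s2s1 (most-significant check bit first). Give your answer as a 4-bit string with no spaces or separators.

s1 (pos 1,3,5,7,9,11,13,15): 0⊕1⊕0⊕1⊕1⊕1⊕0⊕0 = 0
s2 (pos 2,3,6,7,10,11,14,15): 1⊕1⊕0⊕1⊕0⊕1⊕0⊕0 = 0
s4 (pos 4,5,6,7,12,13,14,15): 1⊕0⊕0⊕1⊕1⊕0⊕0⊕0 = 1
s8 (pos 8,9,10,11,12,13,14,15): 1⊕1⊕0⊕1⊕1⊕0⊕0⊕0 = 0
Syndrome s8…s1 = 0100 → error at position 4.

0100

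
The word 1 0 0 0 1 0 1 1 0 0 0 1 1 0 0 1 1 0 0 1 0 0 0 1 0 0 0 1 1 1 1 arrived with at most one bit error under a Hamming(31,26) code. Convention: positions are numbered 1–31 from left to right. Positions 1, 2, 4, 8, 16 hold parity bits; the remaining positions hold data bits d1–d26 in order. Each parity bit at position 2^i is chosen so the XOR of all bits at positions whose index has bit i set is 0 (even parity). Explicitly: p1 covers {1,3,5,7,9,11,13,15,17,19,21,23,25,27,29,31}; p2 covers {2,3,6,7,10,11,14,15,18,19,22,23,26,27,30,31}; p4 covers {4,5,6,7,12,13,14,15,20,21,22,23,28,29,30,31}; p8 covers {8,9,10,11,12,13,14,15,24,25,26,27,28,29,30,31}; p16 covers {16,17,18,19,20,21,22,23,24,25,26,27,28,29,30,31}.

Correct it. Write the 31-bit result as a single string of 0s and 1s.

1000100100011001100100010001111

s1 (pos 1,3,5,7,9,11,13,15,17,19,21,23,25,27,29,31): 1⊕0⊕1⊕1⊕0⊕0⊕1⊕0⊕1⊕0⊕0⊕0⊕0⊕0⊕1⊕1 = 1
s2 (pos 2,3,6,7,10,11,14,15,18,19,22,23,26,27,30,31): 0⊕0⊕0⊕1⊕0⊕0⊕0⊕0⊕0⊕0⊕0⊕0⊕0⊕0⊕1⊕1 = 1
s4 (pos 4,5,6,7,12,13,14,15,20,21,22,23,28,29,30,31): 0⊕1⊕0⊕1⊕1⊕1⊕0⊕0⊕1⊕0⊕0⊕0⊕1⊕1⊕1⊕1 = 1
s8 (pos 8,9,10,11,12,13,14,15,24,25,26,27,28,29,30,31): 1⊕0⊕0⊕0⊕1⊕1⊕0⊕0⊕1⊕0⊕0⊕0⊕1⊕1⊕1⊕1 = 0
s16 (pos 16,17,18,19,20,21,22,23,24,25,26,27,28,29,30,31): 1⊕1⊕0⊕0⊕1⊕0⊕0⊕0⊕1⊕0⊕0⊕0⊕1⊕1⊕1⊕1 = 0
Syndrome s16…s1 = 00111 → error at position 7.
Flip position 7: 1000101100011001100100010001111 → 1000100100011001100100010001111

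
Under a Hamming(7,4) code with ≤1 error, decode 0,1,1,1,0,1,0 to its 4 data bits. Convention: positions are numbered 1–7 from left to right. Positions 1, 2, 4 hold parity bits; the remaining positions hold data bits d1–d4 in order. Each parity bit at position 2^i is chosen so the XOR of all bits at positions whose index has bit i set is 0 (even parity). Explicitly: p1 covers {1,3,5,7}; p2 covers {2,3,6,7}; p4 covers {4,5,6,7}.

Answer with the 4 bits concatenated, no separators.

0010

s1 (pos 1,3,5,7): 0⊕1⊕0⊕0 = 1
s2 (pos 2,3,6,7): 1⊕1⊕1⊕0 = 1
s4 (pos 4,5,6,7): 1⊕0⊕1⊕0 = 0
Syndrome s4…s1 = 011 → error at position 3.
Flip position 3: 0111010 → 0101010
Read data bits from positions 3,5,6,7: 0010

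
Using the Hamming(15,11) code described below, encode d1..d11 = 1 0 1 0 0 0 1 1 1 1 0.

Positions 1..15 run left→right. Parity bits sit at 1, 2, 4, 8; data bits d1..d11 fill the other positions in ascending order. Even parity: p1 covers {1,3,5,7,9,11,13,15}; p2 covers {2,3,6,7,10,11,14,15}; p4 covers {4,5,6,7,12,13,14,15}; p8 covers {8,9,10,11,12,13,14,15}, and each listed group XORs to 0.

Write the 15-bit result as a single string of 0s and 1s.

101001000011110

Place data at non-parity positions: p1 p2 1 p4 0 1 0 p8 0 0 1 1 1 1 0
p1 (pos 1,3,5,7,9,11,13,15): XOR of data positions = 1⊕0⊕0⊕0⊕1⊕1⊕0 = 1
p2 (pos 2,3,6,7,10,11,14,15): XOR of data positions = 1⊕1⊕0⊕0⊕1⊕1⊕0 = 0
p4 (pos 4,5,6,7,12,13,14,15): XOR of data positions = 0⊕1⊕0⊕1⊕1⊕1⊕0 = 0
p8 (pos 8,9,10,11,12,13,14,15): XOR of data positions = 0⊕0⊕1⊕1⊕1⊕1⊕0 = 0
Codeword: 101001000011110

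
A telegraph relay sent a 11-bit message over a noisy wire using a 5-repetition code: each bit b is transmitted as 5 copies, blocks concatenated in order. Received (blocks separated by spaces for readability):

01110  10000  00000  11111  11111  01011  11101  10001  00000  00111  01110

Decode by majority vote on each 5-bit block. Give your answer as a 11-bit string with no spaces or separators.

10011110011

Block 1 (01110): 3 ones → 1
Block 2 (10000): 1 one → 0
Block 3 (00000): 0 ones → 0
Block 4 (11111): 5 ones → 1
Block 5 (11111): 5 ones → 1
Block 6 (01011): 3 ones → 1
Block 7 (11101): 4 ones → 1
Block 8 (10001): 2 ones → 0
Block 9 (00000): 0 ones → 0
Block 10 (00111): 3 ones → 1
Block 11 (01110): 3 ones → 1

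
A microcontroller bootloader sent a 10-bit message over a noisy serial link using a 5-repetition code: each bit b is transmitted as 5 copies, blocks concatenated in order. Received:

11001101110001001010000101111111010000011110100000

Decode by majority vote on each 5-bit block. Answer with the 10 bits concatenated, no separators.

1100011010

Block 1 (11001): 3 ones → 1
Block 2 (10111): 4 ones → 1
Block 3 (00010): 1 one → 0
Block 4 (01010): 2 ones → 0
Block 5 (00010): 1 one → 0
Block 6 (11111): 5 ones → 1
Block 7 (11010): 3 ones → 1
Block 8 (00001): 1 one → 0
Block 9 (11101): 4 ones → 1
Block 10 (00000): 0 ones → 0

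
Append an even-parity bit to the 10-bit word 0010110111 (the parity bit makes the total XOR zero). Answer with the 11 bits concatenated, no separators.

XOR of the 10 data bits: 0⊕0⊕1⊕0⊕1⊕1⊕0⊕1⊕1⊕1 = 0
Parity bit = 0 (so all 11 bits XOR to 0).

00101101110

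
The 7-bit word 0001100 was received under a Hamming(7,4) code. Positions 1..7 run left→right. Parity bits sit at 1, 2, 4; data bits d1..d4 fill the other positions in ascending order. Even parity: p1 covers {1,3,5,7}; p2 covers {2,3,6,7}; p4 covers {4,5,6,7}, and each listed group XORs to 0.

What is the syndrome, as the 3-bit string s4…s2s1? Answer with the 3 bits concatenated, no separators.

s1 (pos 1,3,5,7): 0⊕0⊕1⊕0 = 1
s2 (pos 2,3,6,7): 0⊕0⊕0⊕0 = 0
s4 (pos 4,5,6,7): 1⊕1⊕0⊕0 = 0
Syndrome s4…s1 = 001 → error at position 1.

001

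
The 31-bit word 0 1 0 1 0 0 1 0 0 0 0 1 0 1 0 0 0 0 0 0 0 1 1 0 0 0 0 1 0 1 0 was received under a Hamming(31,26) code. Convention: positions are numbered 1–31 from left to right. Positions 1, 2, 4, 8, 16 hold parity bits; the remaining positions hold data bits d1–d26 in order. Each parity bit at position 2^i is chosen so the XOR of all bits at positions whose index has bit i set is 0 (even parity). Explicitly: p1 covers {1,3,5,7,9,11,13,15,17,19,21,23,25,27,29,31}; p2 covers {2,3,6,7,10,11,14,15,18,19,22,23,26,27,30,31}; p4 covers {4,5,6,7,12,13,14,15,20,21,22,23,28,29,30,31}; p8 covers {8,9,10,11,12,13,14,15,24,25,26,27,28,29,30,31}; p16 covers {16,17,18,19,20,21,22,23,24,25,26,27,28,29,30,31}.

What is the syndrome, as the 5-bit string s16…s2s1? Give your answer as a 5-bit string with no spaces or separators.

s1 (pos 1,3,5,7,9,11,13,15,17,19,21,23,25,27,29,31): 0⊕0⊕0⊕1⊕0⊕0⊕0⊕0⊕0⊕0⊕0⊕1⊕0⊕0⊕0⊕0 = 0
s2 (pos 2,3,6,7,10,11,14,15,18,19,22,23,26,27,30,31): 1⊕0⊕0⊕1⊕0⊕0⊕1⊕0⊕0⊕0⊕1⊕1⊕0⊕0⊕1⊕0 = 0
s4 (pos 4,5,6,7,12,13,14,15,20,21,22,23,28,29,30,31): 1⊕0⊕0⊕1⊕1⊕0⊕1⊕0⊕0⊕0⊕1⊕1⊕1⊕0⊕1⊕0 = 0
s8 (pos 8,9,10,11,12,13,14,15,24,25,26,27,28,29,30,31): 0⊕0⊕0⊕0⊕1⊕0⊕1⊕0⊕0⊕0⊕0⊕0⊕1⊕0⊕1⊕0 = 0
s16 (pos 16,17,18,19,20,21,22,23,24,25,26,27,28,29,30,31): 0⊕0⊕0⊕0⊕0⊕0⊕1⊕1⊕0⊕0⊕0⊕0⊕1⊕0⊕1⊕0 = 0
Syndrome s16…s1 = 00000 → no error.

00000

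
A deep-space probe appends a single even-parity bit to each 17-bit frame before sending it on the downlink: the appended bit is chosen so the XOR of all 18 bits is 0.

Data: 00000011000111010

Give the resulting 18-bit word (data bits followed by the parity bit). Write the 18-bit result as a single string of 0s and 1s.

XOR of the 17 data bits: 0⊕0⊕0⊕0⊕0⊕0⊕1⊕1⊕0⊕0⊕0⊕1⊕1⊕1⊕0⊕1⊕0 = 0
Parity bit = 0 (so all 18 bits XOR to 0).

000000110001110100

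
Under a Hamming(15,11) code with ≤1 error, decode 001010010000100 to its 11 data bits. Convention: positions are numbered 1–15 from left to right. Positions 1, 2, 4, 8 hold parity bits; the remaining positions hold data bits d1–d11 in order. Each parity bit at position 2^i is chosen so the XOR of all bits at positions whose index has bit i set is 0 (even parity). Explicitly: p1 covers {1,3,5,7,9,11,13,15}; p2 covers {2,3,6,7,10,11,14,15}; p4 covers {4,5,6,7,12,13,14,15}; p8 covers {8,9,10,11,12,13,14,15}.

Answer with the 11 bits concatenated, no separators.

s1 (pos 1,3,5,7,9,11,13,15): 0⊕1⊕1⊕0⊕0⊕0⊕1⊕0 = 1
s2 (pos 2,3,6,7,10,11,14,15): 0⊕1⊕0⊕0⊕0⊕0⊕0⊕0 = 1
s4 (pos 4,5,6,7,12,13,14,15): 0⊕1⊕0⊕0⊕0⊕1⊕0⊕0 = 0
s8 (pos 8,9,10,11,12,13,14,15): 1⊕0⊕0⊕0⊕0⊕1⊕0⊕0 = 0
Syndrome s8…s1 = 0011 → error at position 3.
Flip position 3: 001010010000100 → 000010010000100
Read data bits from positions 3,5,6,7,9,10,11,12,13,14,15: 01000000100

01000000100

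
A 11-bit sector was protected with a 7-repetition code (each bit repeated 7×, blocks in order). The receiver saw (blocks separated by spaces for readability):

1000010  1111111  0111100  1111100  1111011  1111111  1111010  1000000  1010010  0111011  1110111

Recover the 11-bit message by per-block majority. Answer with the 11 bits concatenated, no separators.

Block 1 (1000010): 2 ones → 0
Block 2 (1111111): 7 ones → 1
Block 3 (0111100): 4 ones → 1
Block 4 (1111100): 5 ones → 1
Block 5 (1111011): 6 ones → 1
Block 6 (1111111): 7 ones → 1
Block 7 (1111010): 5 ones → 1
Block 8 (1000000): 1 one → 0
Block 9 (1010010): 3 ones → 0
Block 10 (0111011): 5 ones → 1
Block 11 (1110111): 6 ones → 1

01111110011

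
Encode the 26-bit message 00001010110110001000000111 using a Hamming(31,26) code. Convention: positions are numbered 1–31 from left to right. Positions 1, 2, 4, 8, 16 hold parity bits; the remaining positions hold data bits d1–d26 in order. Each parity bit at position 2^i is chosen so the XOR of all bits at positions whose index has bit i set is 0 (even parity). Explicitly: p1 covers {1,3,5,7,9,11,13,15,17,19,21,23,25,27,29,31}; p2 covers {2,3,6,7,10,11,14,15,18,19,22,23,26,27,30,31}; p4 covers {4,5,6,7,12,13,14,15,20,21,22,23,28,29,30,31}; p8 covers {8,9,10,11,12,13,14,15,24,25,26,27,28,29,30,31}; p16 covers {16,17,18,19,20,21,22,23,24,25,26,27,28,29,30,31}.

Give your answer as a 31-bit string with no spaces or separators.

0000000110101100110001000000111

Place data at non-parity positions: p1 p2 0 p4 0 0 0 p8 1 0 1 0 1 1 0 p16 1 1 0 0 0 1 0 0 0 0 0 0 1 1 1
p1 (pos 1,3,5,7,9,11,13,15,17,19,21,23,25,27,29,31): XOR of data positions = 0⊕0⊕0⊕1⊕1⊕1⊕0⊕1⊕0⊕0⊕0⊕0⊕0⊕1⊕1 = 0
p2 (pos 2,3,6,7,10,11,14,15,18,19,22,23,26,27,30,31): XOR of data positions = 0⊕0⊕0⊕0⊕1⊕1⊕0⊕1⊕0⊕1⊕0⊕0⊕0⊕1⊕1 = 0
p4 (pos 4,5,6,7,12,13,14,15,20,21,22,23,28,29,30,31): XOR of data positions = 0⊕0⊕0⊕0⊕1⊕1⊕0⊕0⊕0⊕1⊕0⊕0⊕1⊕1⊕1 = 0
p8 (pos 8,9,10,11,12,13,14,15,24,25,26,27,28,29,30,31): XOR of data positions = 1⊕0⊕1⊕0⊕1⊕1⊕0⊕0⊕0⊕0⊕0⊕0⊕1⊕1⊕1 = 1
p16 (pos 16,17,18,19,20,21,22,23,24,25,26,27,28,29,30,31): XOR of data positions = 1⊕1⊕0⊕0⊕0⊕1⊕0⊕0⊕0⊕0⊕0⊕0⊕1⊕1⊕1 = 0
Codeword: 0000000110101100110001000000111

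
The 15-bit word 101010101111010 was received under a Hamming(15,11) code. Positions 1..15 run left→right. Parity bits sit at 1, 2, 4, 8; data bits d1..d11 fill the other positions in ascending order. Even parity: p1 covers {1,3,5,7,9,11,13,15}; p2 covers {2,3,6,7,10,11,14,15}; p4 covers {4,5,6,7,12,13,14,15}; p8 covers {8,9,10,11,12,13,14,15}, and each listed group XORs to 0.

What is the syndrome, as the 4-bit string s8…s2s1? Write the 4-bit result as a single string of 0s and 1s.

s1 (pos 1,3,5,7,9,11,13,15): 1⊕1⊕1⊕1⊕1⊕1⊕0⊕0 = 0
s2 (pos 2,3,6,7,10,11,14,15): 0⊕1⊕0⊕1⊕1⊕1⊕1⊕0 = 1
s4 (pos 4,5,6,7,12,13,14,15): 0⊕1⊕0⊕1⊕1⊕0⊕1⊕0 = 0
s8 (pos 8,9,10,11,12,13,14,15): 0⊕1⊕1⊕1⊕1⊕0⊕1⊕0 = 1
Syndrome s8…s1 = 1010 → error at position 10.

1010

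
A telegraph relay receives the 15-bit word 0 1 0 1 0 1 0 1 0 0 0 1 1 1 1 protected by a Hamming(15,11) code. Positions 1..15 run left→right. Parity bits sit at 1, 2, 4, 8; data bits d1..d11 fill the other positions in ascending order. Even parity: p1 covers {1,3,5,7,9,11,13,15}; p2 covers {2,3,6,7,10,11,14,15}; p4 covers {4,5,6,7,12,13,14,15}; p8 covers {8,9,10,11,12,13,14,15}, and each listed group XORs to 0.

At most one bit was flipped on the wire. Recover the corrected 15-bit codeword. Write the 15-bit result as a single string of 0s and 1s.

010101000001111

s1 (pos 1,3,5,7,9,11,13,15): 0⊕0⊕0⊕0⊕0⊕0⊕1⊕1 = 0
s2 (pos 2,3,6,7,10,11,14,15): 1⊕0⊕1⊕0⊕0⊕0⊕1⊕1 = 0
s4 (pos 4,5,6,7,12,13,14,15): 1⊕0⊕1⊕0⊕1⊕1⊕1⊕1 = 0
s8 (pos 8,9,10,11,12,13,14,15): 1⊕0⊕0⊕0⊕1⊕1⊕1⊕1 = 1
Syndrome s8…s1 = 1000 → error at position 8.
Flip position 8: 010101010001111 → 010101000001111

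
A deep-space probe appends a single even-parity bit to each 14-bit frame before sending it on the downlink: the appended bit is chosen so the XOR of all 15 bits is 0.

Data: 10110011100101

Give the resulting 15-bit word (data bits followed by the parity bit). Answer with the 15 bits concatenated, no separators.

XOR of the 14 data bits: 1⊕0⊕1⊕1⊕0⊕0⊕1⊕1⊕1⊕0⊕0⊕1⊕0⊕1 = 0
Parity bit = 0 (so all 15 bits XOR to 0).

101100111001010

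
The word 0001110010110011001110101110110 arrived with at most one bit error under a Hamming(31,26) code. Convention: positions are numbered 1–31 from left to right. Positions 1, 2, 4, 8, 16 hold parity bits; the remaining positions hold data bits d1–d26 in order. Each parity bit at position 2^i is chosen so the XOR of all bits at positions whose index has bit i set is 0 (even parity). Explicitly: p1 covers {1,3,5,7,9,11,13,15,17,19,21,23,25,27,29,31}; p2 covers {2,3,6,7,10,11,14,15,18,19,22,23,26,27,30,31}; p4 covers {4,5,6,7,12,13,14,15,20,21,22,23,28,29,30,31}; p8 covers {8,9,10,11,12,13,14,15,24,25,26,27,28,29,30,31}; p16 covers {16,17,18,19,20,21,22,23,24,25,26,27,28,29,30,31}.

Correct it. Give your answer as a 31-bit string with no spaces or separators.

0001110110110011001110101110110

s1 (pos 1,3,5,7,9,11,13,15,17,19,21,23,25,27,29,31): 0⊕0⊕1⊕0⊕1⊕1⊕0⊕1⊕0⊕1⊕1⊕1⊕1⊕1⊕1⊕0 = 0
s2 (pos 2,3,6,7,10,11,14,15,18,19,22,23,26,27,30,31): 0⊕0⊕1⊕0⊕0⊕1⊕0⊕1⊕0⊕1⊕0⊕1⊕1⊕1⊕1⊕0 = 0
s4 (pos 4,5,6,7,12,13,14,15,20,21,22,23,28,29,30,31): 1⊕1⊕1⊕0⊕1⊕0⊕0⊕1⊕1⊕1⊕0⊕1⊕0⊕1⊕1⊕0 = 0
s8 (pos 8,9,10,11,12,13,14,15,24,25,26,27,28,29,30,31): 0⊕1⊕0⊕1⊕1⊕0⊕0⊕1⊕0⊕1⊕1⊕1⊕0⊕1⊕1⊕0 = 1
s16 (pos 16,17,18,19,20,21,22,23,24,25,26,27,28,29,30,31): 1⊕0⊕0⊕1⊕1⊕1⊕0⊕1⊕0⊕1⊕1⊕1⊕0⊕1⊕1⊕0 = 0
Syndrome s16…s1 = 01000 → error at position 8.
Flip position 8: 0001110010110011001110101110110 → 0001110110110011001110101110110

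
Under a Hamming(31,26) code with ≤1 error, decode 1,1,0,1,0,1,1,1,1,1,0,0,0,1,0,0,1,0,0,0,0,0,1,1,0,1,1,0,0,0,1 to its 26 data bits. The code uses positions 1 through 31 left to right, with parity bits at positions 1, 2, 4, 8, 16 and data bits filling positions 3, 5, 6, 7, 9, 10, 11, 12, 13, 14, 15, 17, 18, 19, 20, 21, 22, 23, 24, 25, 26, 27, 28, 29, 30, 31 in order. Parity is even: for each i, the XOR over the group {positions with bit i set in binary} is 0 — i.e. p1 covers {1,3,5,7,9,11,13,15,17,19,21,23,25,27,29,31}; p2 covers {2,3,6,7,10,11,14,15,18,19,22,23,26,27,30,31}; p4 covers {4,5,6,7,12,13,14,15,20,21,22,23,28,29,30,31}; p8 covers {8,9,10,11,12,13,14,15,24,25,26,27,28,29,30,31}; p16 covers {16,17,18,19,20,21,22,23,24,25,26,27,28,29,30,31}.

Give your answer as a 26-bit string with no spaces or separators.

s1 (pos 1,3,5,7,9,11,13,15,17,19,21,23,25,27,29,31): 1⊕0⊕0⊕1⊕1⊕0⊕0⊕0⊕1⊕0⊕0⊕1⊕0⊕1⊕0⊕1 = 1
s2 (pos 2,3,6,7,10,11,14,15,18,19,22,23,26,27,30,31): 1⊕0⊕1⊕1⊕1⊕0⊕1⊕0⊕0⊕0⊕0⊕1⊕1⊕1⊕0⊕1 = 1
s4 (pos 4,5,6,7,12,13,14,15,20,21,22,23,28,29,30,31): 1⊕0⊕1⊕1⊕0⊕0⊕1⊕0⊕0⊕0⊕0⊕1⊕0⊕0⊕0⊕1 = 0
s8 (pos 8,9,10,11,12,13,14,15,24,25,26,27,28,29,30,31): 1⊕1⊕1⊕0⊕0⊕0⊕1⊕0⊕1⊕0⊕1⊕1⊕0⊕0⊕0⊕1 = 0
s16 (pos 16,17,18,19,20,21,22,23,24,25,26,27,28,29,30,31): 0⊕1⊕0⊕0⊕0⊕0⊕0⊕1⊕1⊕0⊕1⊕1⊕0⊕0⊕0⊕1 = 0
Syndrome s16…s1 = 00011 → error at position 3.
Flip position 3: 1101011111000100100000110110001 → 1111011111000100100000110110001
Read data bits from positions 3,5,6,7,9,10,11,12,13,14,15,17,18,19,20,21,22,23,24,25,26,27,28,29,30,31: 10111100010100000110110001

10111100010100000110110001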